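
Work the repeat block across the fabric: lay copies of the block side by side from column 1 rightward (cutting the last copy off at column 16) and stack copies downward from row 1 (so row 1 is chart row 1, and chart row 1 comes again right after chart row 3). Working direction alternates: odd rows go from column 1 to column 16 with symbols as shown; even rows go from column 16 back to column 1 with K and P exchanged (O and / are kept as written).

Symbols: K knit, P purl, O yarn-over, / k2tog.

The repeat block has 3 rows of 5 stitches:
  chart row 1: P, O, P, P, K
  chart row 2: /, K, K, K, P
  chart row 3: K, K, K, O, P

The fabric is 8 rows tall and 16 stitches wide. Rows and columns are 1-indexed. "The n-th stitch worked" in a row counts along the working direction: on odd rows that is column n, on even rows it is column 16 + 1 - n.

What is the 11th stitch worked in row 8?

Row 8 uses chart row ((8-1) mod 3)+1 = 2. Row 8 is even, so WS.
Chart row 2 tiled across columns 1-16: / K K K P / K K K P / K K K P /
Wrong side: read the tiled row from column 16 down to 1 and exchange K with P (leave O, /).
Row 8 as worked: / K P P P / K P P P / K P P P /
Counting 11 along the worked row gives /.

Stitch:
/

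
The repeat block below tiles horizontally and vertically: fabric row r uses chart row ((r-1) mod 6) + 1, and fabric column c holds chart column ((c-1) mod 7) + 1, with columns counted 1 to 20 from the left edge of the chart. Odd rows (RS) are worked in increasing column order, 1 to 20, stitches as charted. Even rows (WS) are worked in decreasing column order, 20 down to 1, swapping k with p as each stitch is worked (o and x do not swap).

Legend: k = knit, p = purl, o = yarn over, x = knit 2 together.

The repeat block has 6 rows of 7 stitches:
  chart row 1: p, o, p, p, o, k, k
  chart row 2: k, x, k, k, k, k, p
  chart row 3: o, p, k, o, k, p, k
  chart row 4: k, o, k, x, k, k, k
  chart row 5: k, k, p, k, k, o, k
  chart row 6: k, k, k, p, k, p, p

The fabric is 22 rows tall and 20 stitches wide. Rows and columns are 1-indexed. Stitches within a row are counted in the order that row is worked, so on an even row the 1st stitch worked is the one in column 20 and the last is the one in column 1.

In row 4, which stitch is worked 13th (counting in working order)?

For row 4: chart row = ((4-1) mod 6) + 1 = 4; this is a WS (even) row.
Chart row 4 tiled across columns 1-20: k o k x k k k k o k x k k k k o k x k k
Wrong side: read the tiled row from column 20 down to 1 and exchange k with p (leave o, x).
Row 4 as worked: p p x p o p p p p x p o p p p p x p o p
Stitch 13 in working order -> p

Result:
p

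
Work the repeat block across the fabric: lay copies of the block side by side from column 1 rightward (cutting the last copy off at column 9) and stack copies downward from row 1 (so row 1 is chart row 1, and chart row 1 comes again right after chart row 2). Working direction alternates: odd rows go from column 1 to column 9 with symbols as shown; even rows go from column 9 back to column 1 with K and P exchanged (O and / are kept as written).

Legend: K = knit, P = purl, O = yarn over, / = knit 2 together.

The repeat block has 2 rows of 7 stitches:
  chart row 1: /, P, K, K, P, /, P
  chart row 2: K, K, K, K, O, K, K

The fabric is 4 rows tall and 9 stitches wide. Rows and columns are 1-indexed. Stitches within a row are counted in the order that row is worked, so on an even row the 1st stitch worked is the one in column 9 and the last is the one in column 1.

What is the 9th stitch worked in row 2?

== STITCH ==
P

Derivation:
Row 2: (2-1) mod 2 = 1, so use chart row 2. Even row -> WS.
Chart row 2 tiled across columns 1-9: K K K K O K K K K
Wrong side: read the tiled row from column 9 down to 1 and exchange K with P (leave O, /).
Row 2 as worked: P P P P O P P P P
Counting 9 along the worked row gives P.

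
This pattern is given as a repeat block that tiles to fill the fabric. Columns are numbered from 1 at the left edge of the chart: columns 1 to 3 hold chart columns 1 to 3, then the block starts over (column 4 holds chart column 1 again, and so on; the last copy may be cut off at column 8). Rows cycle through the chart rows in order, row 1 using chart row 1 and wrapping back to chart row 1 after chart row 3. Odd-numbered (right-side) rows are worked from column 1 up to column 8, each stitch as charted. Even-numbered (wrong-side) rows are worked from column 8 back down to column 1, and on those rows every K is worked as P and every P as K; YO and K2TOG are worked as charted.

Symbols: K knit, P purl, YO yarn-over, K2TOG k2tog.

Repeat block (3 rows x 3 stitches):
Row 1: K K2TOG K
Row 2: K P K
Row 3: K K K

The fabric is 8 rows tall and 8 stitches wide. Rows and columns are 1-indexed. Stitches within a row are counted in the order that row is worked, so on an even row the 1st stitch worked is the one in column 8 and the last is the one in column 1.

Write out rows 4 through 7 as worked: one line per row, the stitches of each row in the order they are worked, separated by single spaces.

Rows as worked:
K2TOG P P K2TOG P P K2TOG P
K P K K P K K P
P P P P P P P P
K K2TOG K K K2TOG K K K2TOG

Derivation:
Row 4: chart row 1, WS - tiled (columns 1-8): K K2TOG K K K2TOG K K K2TOG; work from column 8 back to 1 with K<->P swapped.
Row 5: chart row 2, RS - tile across columns 1-8 and work as-is.
Row 6: chart row 3, WS - tiled (columns 1-8): K K K K K K K K; work from column 8 back to 1 with K<->P swapped.
Row 7: chart row 1, RS - tile across columns 1-8 and work as-is.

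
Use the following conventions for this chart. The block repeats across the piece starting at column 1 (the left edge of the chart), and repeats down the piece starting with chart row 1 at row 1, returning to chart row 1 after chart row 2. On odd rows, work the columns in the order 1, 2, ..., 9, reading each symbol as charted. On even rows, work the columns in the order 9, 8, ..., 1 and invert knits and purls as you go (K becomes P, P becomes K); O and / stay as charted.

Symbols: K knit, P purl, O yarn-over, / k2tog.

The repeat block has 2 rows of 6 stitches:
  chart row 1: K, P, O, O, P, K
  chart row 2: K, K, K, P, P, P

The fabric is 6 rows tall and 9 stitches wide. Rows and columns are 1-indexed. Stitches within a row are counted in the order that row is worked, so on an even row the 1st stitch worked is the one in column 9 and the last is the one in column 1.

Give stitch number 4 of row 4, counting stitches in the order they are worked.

Result:
K

Derivation:
For row 4: chart row = ((4-1) mod 2) + 1 = 2; this is a WS (even) row.
Chart row 2 tiled across columns 1-9: K K K P P P K K K
Wrong side: read the tiled row from column 9 down to 1 and exchange K with P (leave O, /).
Row 4 as worked: P P P K K K P P P
Counting 4 along the worked row gives K.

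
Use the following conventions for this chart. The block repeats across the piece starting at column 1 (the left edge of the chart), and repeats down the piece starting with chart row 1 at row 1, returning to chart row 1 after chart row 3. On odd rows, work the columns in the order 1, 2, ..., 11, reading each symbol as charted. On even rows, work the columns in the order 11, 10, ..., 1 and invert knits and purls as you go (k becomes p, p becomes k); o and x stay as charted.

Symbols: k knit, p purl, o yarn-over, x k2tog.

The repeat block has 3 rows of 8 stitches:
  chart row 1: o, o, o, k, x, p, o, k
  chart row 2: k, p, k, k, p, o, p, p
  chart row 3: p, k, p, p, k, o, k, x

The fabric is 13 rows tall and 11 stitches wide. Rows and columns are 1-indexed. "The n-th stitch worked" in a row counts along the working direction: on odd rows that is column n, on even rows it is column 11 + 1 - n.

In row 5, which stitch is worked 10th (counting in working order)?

Result:
p

Derivation:
For row 5: chart row = ((5-1) mod 3) + 1 = 2; this is a RS (odd) row.
Chart row 2 tiled across columns 1-11: k p k k p o p p k p k
RS: work column 1 to column 11, symbols as charted — the tiled row is the row as worked.
Counting 10 along the worked row gives p.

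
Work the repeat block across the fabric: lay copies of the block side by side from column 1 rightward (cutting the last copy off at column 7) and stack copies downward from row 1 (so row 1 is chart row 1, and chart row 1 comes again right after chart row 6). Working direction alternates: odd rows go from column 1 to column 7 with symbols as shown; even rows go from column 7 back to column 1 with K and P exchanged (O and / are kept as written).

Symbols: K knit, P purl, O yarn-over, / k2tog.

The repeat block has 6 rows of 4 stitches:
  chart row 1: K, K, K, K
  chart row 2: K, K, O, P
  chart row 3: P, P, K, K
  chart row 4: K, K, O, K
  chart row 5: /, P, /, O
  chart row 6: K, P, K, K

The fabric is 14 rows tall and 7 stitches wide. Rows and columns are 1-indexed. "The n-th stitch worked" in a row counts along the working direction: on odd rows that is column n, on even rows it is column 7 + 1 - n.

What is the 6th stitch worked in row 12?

For row 12: chart row = ((12-1) mod 6) + 1 = 6; this is a WS (even) row.
Chart row 6 tiled across columns 1-7: K P K K K P K
WS: work from column 7 back to column 1 (reverse the tiled row), swapping K<->P (O and / unchanged).
Row 12 as worked: P K P P P K P
The 6th stitch worked is K.

Result:
K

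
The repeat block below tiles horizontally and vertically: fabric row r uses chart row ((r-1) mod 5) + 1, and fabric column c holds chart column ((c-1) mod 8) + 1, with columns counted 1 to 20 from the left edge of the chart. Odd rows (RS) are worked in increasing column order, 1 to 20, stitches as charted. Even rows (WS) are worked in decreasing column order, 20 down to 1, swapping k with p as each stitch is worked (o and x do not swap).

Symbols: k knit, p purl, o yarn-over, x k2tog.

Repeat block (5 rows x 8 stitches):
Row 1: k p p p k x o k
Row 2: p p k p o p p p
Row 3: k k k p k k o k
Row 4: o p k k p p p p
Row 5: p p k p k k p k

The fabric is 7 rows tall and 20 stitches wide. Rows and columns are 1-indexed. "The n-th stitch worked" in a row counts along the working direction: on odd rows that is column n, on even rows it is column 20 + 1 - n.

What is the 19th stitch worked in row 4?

Result:
k

Derivation:
Row 4 uses chart row ((4-1) mod 5)+1 = 4. Row 4 is even, so WS.
Chart row 4 tiled across columns 1-20: o p k k p p p p o p k k p p p p o p k k
WS: work from column 20 back to column 1 (reverse the tiled row), swapping k<->p (o and x unchanged).
Row 4 as worked: p p k o k k k k p p k o k k k k p p k o
The 19th stitch worked is k.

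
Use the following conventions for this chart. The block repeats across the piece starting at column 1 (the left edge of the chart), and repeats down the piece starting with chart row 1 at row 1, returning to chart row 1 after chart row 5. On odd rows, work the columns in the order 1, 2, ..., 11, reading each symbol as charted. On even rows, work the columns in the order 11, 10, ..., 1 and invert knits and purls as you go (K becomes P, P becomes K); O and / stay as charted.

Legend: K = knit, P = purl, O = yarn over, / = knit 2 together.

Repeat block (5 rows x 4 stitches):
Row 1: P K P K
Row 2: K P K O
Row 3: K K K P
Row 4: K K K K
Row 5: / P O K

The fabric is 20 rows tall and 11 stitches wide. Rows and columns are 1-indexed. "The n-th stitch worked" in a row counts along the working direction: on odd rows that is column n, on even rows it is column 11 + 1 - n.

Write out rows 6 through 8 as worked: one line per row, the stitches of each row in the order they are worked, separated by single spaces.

== ROWS AS WORKED ==
K P K P K P K P K P K
K P K O K P K O K P K
P P P K P P P K P P P

Derivation:
Row 6: chart row 1, WS - tiled (columns 1-11): P K P K P K P K P K P; work from column 11 back to 1 with K<->P swapped.
Row 7: chart row 2, RS - tile across columns 1-11 and work as-is.
Row 8: chart row 3, WS - tiled (columns 1-11): K K K P K K K P K K K; work from column 11 back to 1 with K<->P swapped.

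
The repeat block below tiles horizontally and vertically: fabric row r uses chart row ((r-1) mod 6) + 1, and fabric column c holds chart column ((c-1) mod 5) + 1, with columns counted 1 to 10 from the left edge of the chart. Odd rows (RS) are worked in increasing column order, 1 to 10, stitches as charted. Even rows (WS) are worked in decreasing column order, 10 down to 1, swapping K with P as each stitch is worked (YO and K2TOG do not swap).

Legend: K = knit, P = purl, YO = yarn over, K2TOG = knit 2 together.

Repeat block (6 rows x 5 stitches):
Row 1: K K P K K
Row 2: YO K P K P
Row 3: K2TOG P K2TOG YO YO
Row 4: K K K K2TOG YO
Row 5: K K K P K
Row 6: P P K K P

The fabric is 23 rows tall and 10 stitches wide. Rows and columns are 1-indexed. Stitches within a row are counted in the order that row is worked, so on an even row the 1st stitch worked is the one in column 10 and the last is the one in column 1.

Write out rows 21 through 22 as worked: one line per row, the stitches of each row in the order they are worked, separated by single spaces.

== ROWS AS WORKED ==
K2TOG P K2TOG YO YO K2TOG P K2TOG YO YO
YO K2TOG P P P YO K2TOG P P P

Derivation:
Row 21: chart row 3, RS - tile across columns 1-10 and work as-is.
Row 22: chart row 4, WS - tiled (columns 1-10): K K K K2TOG YO K K K K2TOG YO; work from column 10 back to 1 with K<->P swapped.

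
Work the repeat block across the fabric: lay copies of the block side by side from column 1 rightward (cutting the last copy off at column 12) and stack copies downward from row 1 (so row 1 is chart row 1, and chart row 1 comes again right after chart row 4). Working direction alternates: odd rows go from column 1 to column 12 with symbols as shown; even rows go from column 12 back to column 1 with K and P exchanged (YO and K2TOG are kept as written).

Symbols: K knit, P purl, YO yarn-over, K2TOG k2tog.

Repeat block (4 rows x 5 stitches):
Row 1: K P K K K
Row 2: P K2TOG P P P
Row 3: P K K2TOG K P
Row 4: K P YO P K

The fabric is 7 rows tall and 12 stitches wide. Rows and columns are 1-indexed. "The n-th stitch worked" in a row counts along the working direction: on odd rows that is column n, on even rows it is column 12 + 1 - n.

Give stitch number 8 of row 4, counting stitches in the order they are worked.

== STITCH ==
P

Derivation:
For row 4: chart row = ((4-1) mod 4) + 1 = 4; this is a WS (even) row.
Chart row 4 tiled across columns 1-12: K P YO P K K P YO P K K P
WS row: flip the tiled sequence (start at column 12) and apply K<->P; YO and K2TOG stay.
Row 4 as worked: K P P K YO K P P K YO K P
Counting 8 along the worked row gives P.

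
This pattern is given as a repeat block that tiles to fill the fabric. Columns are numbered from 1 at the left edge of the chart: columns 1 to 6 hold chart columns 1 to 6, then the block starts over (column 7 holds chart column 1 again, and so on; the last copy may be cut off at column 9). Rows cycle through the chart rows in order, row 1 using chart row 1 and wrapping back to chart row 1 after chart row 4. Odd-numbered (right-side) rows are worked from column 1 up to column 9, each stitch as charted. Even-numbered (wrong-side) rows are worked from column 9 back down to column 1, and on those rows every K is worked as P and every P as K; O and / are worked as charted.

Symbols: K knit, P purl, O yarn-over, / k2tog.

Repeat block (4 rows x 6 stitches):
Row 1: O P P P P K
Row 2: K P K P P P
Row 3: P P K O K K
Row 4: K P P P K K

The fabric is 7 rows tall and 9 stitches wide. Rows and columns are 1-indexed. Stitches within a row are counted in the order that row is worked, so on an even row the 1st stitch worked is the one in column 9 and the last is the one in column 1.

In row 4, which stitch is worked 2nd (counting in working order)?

For row 4: chart row = ((4-1) mod 4) + 1 = 4; this is a WS (even) row.
Chart row 4 tiled across columns 1-9: K P P P K K K P P
WS row: flip the tiled sequence (start at column 9) and apply K<->P; O and / stay.
Row 4 as worked: K K P P P K K K P
Stitch 2 in working order -> K

Result:
K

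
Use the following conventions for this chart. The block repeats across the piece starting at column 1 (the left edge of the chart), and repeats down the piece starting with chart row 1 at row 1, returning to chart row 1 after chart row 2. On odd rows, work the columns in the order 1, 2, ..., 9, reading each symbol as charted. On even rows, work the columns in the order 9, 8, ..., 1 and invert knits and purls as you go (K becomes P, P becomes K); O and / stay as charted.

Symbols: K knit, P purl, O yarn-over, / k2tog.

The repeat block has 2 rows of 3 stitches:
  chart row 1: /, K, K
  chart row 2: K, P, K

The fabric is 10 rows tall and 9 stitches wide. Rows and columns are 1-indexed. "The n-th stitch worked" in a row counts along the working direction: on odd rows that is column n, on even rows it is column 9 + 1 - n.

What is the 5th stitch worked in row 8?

Row 8 uses chart row ((8-1) mod 2)+1 = 2. Row 8 is even, so WS.
Chart row 2 tiled across columns 1-9: K P K K P K K P K
WS: work from column 9 back to column 1 (reverse the tiled row), swapping K<->P (O and / unchanged).
Row 8 as worked: P K P P K P P K P
Counting 5 along the worked row gives K.

Stitch:
K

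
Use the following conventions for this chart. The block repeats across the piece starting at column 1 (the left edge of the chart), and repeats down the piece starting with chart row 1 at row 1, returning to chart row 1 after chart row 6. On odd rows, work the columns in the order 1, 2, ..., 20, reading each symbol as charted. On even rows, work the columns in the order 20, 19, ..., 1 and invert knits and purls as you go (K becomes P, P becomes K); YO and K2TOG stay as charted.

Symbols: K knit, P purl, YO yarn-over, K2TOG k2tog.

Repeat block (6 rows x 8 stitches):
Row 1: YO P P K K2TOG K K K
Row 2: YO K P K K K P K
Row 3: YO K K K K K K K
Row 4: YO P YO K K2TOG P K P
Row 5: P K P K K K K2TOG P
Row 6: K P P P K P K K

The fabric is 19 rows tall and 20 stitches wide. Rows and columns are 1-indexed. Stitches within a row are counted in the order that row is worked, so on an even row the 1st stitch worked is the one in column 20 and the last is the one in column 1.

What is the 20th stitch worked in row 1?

Result:
K

Derivation:
Row 1 uses chart row ((1-1) mod 6)+1 = 1. Row 1 is odd, so RS.
Chart row 1 tiled across columns 1-20: YO P P K K2TOG K K K YO P P K K2TOG K K K YO P P K
RS: work column 1 to column 20, symbols as charted — the tiled row is the row as worked.
The 20th stitch worked is K.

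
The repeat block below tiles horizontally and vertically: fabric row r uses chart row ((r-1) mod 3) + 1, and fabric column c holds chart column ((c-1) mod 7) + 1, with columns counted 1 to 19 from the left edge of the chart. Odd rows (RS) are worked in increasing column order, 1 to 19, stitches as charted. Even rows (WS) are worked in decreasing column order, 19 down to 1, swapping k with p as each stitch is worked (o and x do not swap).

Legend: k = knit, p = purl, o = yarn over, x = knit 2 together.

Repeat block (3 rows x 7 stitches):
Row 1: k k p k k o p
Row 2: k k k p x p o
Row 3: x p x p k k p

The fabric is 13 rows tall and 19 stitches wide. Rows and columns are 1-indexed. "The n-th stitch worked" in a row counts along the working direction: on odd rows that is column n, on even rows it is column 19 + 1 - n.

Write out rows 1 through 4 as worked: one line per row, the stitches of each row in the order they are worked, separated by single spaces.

Rows as worked:
k k p k k o p k k p k k o p k k p k k
x k p p p o k x k p p p o k x k p p p
x p x p k k p x p x p k k p x p x p k
p p k p p k o p p k p p k o p p k p p

Derivation:
Row 1: chart row 1, RS - tile across columns 1-19 and work as-is.
Row 2: chart row 2, WS - tiled (columns 1-19): k k k p x p o k k k p x p o k k k p x; work from column 19 back to 1 with k<->p swapped.
Row 3: chart row 3, RS - tile across columns 1-19 and work as-is.
Row 4: chart row 1, WS - tiled (columns 1-19): k k p k k o p k k p k k o p k k p k k; work from column 19 back to 1 with k<->p swapped.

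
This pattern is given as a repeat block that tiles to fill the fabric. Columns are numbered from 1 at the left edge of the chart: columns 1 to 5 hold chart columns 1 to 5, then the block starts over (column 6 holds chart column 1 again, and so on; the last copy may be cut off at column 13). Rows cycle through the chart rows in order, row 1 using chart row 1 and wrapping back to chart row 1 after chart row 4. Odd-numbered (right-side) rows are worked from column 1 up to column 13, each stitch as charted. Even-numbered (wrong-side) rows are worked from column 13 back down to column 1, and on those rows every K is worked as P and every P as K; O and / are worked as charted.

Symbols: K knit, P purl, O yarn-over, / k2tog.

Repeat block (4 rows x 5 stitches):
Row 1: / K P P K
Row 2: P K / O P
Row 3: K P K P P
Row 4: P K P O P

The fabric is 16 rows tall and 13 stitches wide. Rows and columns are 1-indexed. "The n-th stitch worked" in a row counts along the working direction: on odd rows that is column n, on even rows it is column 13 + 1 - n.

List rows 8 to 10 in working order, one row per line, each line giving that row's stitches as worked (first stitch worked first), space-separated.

Row 8: chart row 4, WS - tiled (columns 1-13): P K P O P P K P O P P K P; work from column 13 back to 1 with K<->P swapped.
Row 9: chart row 1, RS - tile across columns 1-13 and work as-is.
Row 10: chart row 2, WS - tiled (columns 1-13): P K / O P P K / O P P K /; work from column 13 back to 1 with K<->P swapped.

Rows as worked:
K P K K O K P K K O K P K
/ K P P K / K P P K / K P
/ P K K O / P K K O / P K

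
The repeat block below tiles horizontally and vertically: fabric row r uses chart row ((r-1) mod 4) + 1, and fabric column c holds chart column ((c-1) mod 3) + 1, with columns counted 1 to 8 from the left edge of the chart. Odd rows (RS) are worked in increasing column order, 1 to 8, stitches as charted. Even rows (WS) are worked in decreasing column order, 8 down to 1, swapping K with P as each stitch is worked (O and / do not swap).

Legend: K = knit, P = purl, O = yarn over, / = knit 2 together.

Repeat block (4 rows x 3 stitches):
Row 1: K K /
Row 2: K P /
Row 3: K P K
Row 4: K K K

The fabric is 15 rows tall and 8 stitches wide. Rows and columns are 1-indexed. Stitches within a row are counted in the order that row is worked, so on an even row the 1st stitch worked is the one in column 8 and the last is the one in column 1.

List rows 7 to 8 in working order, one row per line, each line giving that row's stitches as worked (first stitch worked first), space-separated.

Rows as worked:
K P K K P K K P
P P P P P P P P

Derivation:
Row 7: chart row 3, RS - tile across columns 1-8 and work as-is.
Row 8: chart row 4, WS - tiled (columns 1-8): K K K K K K K K; work from column 8 back to 1 with K<->P swapped.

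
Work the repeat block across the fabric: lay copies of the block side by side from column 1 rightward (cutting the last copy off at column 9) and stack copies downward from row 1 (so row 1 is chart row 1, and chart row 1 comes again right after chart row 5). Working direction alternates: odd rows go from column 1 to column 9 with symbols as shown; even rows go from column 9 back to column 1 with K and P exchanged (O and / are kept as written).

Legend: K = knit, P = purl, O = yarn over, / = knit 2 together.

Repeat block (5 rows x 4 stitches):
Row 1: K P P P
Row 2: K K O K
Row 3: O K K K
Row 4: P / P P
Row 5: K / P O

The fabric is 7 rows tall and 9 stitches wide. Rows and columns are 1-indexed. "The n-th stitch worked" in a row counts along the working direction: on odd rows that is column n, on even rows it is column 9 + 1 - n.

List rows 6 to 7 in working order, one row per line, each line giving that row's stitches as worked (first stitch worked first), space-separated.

Row 6: chart row 1, WS - tiled (columns 1-9): K P P P K P P P K; work from column 9 back to 1 with K<->P swapped.
Row 7: chart row 2, RS - tile across columns 1-9 and work as-is.

Rows as worked:
P K K K P K K K P
K K O K K K O K K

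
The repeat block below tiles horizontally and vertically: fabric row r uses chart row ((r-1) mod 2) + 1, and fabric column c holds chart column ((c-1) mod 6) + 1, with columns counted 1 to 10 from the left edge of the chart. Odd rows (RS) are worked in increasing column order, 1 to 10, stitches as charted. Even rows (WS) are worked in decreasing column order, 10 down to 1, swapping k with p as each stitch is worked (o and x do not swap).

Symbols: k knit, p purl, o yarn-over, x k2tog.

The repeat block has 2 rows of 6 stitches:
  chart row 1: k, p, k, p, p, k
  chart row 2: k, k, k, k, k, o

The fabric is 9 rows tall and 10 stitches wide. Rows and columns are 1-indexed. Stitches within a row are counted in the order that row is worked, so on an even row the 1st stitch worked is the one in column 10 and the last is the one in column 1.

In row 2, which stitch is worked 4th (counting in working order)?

For row 2: chart row = ((2-1) mod 2) + 1 = 2; this is a WS (even) row.
Chart row 2 tiled across columns 1-10: k k k k k o k k k k
Wrong side: read the tiled row from column 10 down to 1 and exchange k with p (leave o, x).
Row 2 as worked: p p p p o p p p p p
Stitch 4 in working order -> p

Stitch:
p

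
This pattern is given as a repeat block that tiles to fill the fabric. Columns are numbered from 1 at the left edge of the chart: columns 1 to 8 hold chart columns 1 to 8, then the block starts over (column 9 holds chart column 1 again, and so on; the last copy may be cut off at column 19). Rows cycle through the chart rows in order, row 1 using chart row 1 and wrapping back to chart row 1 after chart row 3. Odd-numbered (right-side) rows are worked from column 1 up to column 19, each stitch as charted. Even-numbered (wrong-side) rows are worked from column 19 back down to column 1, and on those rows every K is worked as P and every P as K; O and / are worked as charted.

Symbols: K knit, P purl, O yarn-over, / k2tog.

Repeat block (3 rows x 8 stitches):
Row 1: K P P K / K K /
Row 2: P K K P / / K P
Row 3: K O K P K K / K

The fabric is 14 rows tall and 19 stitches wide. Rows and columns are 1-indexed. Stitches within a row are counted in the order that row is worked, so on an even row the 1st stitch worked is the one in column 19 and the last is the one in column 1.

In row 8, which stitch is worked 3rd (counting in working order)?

== STITCH ==
K

Derivation:
For row 8: chart row = ((8-1) mod 3) + 1 = 2; this is a WS (even) row.
Chart row 2 tiled across columns 1-19: P K K P / / K P P K K P / / K P P K K
WS row: flip the tiled sequence (start at column 19) and apply K<->P; O and / stay.
Row 8 as worked: P P K K P / / K P P K K P / / K P P K
Stitch 3 in working order -> K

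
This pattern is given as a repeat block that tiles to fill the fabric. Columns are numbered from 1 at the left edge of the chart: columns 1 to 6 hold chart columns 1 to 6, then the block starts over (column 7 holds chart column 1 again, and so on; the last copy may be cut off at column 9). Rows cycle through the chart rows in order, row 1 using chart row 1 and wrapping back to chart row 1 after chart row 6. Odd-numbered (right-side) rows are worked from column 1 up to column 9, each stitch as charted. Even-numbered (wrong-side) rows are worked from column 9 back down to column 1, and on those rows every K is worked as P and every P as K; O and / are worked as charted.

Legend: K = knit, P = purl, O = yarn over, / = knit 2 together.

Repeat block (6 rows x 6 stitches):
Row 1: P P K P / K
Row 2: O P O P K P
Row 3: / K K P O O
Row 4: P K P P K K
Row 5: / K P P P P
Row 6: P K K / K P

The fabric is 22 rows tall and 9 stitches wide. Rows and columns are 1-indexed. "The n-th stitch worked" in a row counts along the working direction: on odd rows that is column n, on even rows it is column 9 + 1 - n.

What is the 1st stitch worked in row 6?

Stitch:
P

Derivation:
For row 6: chart row = ((6-1) mod 6) + 1 = 6; this is a WS (even) row.
Chart row 6 tiled across columns 1-9: P K K / K P P K K
WS: work from column 9 back to column 1 (reverse the tiled row), swapping K<->P (O and / unchanged).
Row 6 as worked: P P K K P / P P K
Counting 1 along the worked row gives P.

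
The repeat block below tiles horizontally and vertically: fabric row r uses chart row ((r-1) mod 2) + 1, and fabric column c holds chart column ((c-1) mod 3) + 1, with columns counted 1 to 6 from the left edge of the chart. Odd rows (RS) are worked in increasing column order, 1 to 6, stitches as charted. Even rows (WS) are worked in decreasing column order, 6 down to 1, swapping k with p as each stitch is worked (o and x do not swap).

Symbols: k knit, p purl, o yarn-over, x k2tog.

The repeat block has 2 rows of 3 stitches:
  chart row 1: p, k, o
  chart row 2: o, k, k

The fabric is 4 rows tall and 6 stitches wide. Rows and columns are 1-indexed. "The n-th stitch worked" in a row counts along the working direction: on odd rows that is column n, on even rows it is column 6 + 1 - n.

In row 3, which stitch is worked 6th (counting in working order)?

== STITCH ==
o

Derivation:
Row 3 uses chart row ((3-1) mod 2)+1 = 1. Row 3 is odd, so RS.
Chart row 1 tiled across columns 1-6: p k o p k o
RS row: no reversal, no swap; stitch n worked = column n.
The 6th stitch worked is o.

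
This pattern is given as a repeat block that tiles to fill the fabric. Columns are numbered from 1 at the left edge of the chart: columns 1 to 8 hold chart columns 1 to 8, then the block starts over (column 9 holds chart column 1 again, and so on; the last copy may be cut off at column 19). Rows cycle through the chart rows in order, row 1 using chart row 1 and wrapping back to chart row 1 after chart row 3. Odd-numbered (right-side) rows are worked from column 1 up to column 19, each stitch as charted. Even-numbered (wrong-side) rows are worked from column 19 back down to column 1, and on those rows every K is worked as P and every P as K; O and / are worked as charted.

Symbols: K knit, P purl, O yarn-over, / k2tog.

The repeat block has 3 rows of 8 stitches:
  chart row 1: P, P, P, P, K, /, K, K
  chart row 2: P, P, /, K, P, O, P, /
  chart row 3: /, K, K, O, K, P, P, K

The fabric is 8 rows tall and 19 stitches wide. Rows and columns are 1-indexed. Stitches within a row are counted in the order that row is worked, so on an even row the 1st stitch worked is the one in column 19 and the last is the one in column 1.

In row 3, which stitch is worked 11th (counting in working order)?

Result:
K

Derivation:
Row 3 uses chart row ((3-1) mod 3)+1 = 3. Row 3 is odd, so RS.
Chart row 3 tiled across columns 1-19: / K K O K P P K / K K O K P P K / K K
RS row: no reversal, no swap; stitch n worked = column n.
The 11th stitch worked is K.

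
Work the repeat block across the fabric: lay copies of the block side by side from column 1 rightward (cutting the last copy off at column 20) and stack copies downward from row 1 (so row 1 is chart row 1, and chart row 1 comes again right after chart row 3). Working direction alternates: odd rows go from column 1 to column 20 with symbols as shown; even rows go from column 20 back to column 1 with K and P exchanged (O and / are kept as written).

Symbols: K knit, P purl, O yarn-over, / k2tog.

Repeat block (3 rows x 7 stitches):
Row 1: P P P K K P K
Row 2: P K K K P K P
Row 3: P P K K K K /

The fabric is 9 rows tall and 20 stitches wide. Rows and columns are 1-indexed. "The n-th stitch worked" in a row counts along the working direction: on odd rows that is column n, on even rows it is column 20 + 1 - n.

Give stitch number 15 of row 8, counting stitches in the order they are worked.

For row 8: chart row = ((8-1) mod 3) + 1 = 2; this is a WS (even) row.
Chart row 2 tiled across columns 1-20: P K K K P K P P K K K P K P P K K K P K
WS: work from column 20 back to column 1 (reverse the tiled row), swapping K<->P (O and / unchanged).
Row 8 as worked: P K P P P K K P K P P P K K P K P P P K
The 15th stitch worked is P.

Result:
P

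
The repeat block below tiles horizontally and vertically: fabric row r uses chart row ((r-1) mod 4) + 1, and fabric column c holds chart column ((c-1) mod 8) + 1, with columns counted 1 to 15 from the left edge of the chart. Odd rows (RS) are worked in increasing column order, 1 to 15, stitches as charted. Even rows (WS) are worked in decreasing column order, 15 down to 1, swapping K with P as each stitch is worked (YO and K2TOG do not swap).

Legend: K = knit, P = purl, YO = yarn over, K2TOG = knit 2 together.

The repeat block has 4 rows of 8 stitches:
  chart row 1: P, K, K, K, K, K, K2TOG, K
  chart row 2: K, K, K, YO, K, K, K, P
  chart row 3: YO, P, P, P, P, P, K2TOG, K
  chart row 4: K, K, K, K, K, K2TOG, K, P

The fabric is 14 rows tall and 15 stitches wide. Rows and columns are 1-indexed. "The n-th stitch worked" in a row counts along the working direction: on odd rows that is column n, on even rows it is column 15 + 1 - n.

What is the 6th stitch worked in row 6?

Row 6 uses chart row ((6-1) mod 4)+1 = 2. Row 6 is even, so WS.
Chart row 2 tiled across columns 1-15: K K K YO K K K P K K K YO K K K
WS row: flip the tiled sequence (start at column 15) and apply K<->P; YO and K2TOG stay.
Row 6 as worked: P P P YO P P P K P P P YO P P P
Stitch 6 in working order -> P

Stitch:
P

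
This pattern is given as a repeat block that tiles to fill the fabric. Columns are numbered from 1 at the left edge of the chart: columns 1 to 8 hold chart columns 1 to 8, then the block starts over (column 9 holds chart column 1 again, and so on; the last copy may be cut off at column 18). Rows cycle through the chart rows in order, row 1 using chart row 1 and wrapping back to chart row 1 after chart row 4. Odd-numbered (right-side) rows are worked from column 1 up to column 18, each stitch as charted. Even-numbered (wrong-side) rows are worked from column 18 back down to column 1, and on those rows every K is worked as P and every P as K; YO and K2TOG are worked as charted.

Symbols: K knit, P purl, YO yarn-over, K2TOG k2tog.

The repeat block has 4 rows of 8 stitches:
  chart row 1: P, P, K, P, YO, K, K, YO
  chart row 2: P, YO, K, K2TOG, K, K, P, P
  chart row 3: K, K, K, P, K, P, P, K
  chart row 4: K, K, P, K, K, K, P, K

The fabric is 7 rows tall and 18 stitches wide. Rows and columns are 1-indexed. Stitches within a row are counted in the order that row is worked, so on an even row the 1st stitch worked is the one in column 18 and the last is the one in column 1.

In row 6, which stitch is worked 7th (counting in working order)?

Result:
K2TOG

Derivation:
For row 6: chart row = ((6-1) mod 4) + 1 = 2; this is a WS (even) row.
Chart row 2 tiled across columns 1-18: P YO K K2TOG K K P P P YO K K2TOG K K P P P YO
WS row: flip the tiled sequence (start at column 18) and apply K<->P; YO and K2TOG stay.
Row 6 as worked: YO K K K P P K2TOG P YO K K K P P K2TOG P YO K
Counting 7 along the worked row gives K2TOG.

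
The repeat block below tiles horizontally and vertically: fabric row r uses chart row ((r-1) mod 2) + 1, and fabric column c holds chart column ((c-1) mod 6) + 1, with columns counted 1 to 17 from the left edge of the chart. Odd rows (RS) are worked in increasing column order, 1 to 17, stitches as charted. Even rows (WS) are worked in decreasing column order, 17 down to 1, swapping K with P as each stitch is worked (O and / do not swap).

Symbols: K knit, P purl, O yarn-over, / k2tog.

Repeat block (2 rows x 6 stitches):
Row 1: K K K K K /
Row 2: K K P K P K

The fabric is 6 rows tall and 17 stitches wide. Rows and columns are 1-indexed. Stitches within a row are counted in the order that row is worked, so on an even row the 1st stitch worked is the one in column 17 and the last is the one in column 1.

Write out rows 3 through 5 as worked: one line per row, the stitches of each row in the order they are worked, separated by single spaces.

Row 3: chart row 1, RS - tile across columns 1-17 and work as-is.
Row 4: chart row 2, WS - tiled (columns 1-17): K K P K P K K K P K P K K K P K P; work from column 17 back to 1 with K<->P swapped.
Row 5: chart row 1, RS - tile across columns 1-17 and work as-is.

== ROWS AS WORKED ==
K K K K K / K K K K K / K K K K K
K P K P P P K P K P P P K P K P P
K K K K K / K K K K K / K K K K K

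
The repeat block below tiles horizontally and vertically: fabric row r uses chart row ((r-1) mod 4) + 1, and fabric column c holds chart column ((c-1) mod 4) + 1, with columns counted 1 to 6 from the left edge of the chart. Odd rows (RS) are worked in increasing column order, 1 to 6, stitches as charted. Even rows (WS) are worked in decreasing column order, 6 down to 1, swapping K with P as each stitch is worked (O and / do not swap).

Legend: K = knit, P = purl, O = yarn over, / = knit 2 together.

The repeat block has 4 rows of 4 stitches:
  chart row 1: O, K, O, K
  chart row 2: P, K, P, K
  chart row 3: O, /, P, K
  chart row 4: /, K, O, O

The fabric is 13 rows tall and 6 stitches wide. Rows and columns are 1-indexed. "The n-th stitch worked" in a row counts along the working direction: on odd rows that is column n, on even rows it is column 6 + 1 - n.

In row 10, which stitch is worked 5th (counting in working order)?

Result:
P

Derivation:
Row 10 uses chart row ((10-1) mod 4)+1 = 2. Row 10 is even, so WS.
Chart row 2 tiled across columns 1-6: P K P K P K
WS: work from column 6 back to column 1 (reverse the tiled row), swapping K<->P (O and / unchanged).
Row 10 as worked: P K P K P K
Stitch 5 in working order -> P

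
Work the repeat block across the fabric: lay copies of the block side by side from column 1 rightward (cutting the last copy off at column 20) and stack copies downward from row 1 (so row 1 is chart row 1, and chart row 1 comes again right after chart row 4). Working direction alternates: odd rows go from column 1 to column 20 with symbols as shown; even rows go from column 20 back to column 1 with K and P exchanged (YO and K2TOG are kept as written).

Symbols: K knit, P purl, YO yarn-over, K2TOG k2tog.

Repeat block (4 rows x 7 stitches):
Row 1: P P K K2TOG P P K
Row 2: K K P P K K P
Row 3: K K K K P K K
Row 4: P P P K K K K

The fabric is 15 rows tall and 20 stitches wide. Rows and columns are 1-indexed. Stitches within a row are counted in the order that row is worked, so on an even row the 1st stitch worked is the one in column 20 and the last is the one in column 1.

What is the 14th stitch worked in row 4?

Result:
P

Derivation:
Row 4 uses chart row ((4-1) mod 4)+1 = 4. Row 4 is even, so WS.
Chart row 4 tiled across columns 1-20: P P P K K K K P P P K K K K P P P K K K
Wrong side: read the tiled row from column 20 down to 1 and exchange K with P (leave YO, K2TOG).
Row 4 as worked: P P P K K K P P P P K K K P P P P K K K
Stitch 14 in working order -> P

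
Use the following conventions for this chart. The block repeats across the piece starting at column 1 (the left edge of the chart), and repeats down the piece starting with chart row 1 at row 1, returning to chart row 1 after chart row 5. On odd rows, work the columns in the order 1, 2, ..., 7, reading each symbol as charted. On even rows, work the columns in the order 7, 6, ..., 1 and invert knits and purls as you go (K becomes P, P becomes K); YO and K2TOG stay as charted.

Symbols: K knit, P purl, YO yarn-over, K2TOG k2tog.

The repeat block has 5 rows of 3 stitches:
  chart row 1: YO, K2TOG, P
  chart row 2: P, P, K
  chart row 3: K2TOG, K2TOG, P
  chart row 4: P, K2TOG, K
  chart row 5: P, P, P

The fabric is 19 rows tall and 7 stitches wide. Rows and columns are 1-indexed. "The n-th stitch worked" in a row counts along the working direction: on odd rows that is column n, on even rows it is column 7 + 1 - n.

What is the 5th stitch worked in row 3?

Row 3 uses chart row ((3-1) mod 5)+1 = 3. Row 3 is odd, so RS.
Chart row 3 tiled across columns 1-7: K2TOG K2TOG P K2TOG K2TOG P K2TOG
RS row: no reversal, no swap; stitch n worked = column n.
The 5th stitch worked is K2TOG.

== STITCH ==
K2TOG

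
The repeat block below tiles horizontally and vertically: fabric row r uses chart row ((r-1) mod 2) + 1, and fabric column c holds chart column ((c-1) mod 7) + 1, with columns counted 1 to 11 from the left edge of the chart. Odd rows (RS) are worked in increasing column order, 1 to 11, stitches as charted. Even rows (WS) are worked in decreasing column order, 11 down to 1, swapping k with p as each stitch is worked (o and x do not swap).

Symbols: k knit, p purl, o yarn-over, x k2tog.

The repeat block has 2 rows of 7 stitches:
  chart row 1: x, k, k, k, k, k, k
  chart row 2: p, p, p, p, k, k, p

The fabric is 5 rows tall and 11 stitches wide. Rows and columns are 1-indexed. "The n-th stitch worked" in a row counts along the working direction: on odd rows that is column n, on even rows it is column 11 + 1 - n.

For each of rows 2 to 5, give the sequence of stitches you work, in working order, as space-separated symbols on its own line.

Row 2: chart row 2, WS - tiled (columns 1-11): p p p p k k p p p p p; work from column 11 back to 1 with k<->p swapped.
Row 3: chart row 1, RS - tile across columns 1-11 and work as-is.
Row 4: chart row 2, WS - tiled (columns 1-11): p p p p k k p p p p p; work from column 11 back to 1 with k<->p swapped.
Row 5: chart row 1, RS - tile across columns 1-11 and work as-is.

Result:
k k k k k p p k k k k
x k k k k k k x k k k
k k k k k p p k k k k
x k k k k k k x k k k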